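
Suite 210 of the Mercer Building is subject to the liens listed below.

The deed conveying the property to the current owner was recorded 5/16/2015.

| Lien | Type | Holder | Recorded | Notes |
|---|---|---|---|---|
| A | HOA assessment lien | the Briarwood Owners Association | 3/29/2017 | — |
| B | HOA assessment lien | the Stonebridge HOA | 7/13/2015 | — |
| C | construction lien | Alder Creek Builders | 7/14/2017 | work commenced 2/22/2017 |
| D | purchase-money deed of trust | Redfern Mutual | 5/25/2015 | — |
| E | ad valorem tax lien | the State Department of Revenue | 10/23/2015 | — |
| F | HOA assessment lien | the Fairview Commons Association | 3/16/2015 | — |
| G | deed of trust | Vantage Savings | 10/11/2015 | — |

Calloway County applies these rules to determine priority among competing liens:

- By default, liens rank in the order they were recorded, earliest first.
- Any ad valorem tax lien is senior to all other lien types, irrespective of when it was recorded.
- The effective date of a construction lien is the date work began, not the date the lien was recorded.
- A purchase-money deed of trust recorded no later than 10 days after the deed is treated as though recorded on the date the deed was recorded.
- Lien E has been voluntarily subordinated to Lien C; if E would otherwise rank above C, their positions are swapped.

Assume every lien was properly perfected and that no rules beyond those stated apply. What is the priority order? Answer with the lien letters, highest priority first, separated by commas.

C, F, D, B, G, E, A

First, effective dates: C relates back to 2/22/2017 (work commenced); D was recorded within the 10-day window, so its effective date is the deed date 5/16/2015.
As an ad valorem tax lien, E is senior to every other lien.
Remaining liens by effective date: F (3/16/2015), D (5/16/2015), B (7/13/2015), G (10/11/2015), C (2/22/2017), A (3/29/2017).
The subordination applies — E was senior to C — so E and C swap.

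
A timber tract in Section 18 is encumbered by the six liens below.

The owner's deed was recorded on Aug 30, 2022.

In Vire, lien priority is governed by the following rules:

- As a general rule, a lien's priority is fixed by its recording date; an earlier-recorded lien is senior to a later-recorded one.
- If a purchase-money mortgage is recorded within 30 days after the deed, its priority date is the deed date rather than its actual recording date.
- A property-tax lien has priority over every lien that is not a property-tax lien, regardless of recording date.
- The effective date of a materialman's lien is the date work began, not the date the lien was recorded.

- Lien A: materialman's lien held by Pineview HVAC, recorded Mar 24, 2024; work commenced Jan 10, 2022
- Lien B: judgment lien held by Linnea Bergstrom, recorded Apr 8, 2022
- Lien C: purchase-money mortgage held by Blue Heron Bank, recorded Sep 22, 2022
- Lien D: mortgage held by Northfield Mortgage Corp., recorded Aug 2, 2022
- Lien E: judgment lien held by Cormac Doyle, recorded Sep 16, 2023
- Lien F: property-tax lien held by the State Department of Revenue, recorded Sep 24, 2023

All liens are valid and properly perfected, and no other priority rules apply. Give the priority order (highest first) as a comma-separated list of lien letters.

First, effective dates: A relates back to Jan 10, 2022 (work commenced); C was recorded within the 30-day window, so its effective date is the deed date Aug 30, 2022.
F, as a property-tax lien, has superpriority and ranks first.
The other liens, earliest effective date first: A (Jan 10, 2022), B (Apr 8, 2022), D (Aug 2, 2022), C (Aug 30, 2022), E (Sep 16, 2023).

F, A, B, D, C, E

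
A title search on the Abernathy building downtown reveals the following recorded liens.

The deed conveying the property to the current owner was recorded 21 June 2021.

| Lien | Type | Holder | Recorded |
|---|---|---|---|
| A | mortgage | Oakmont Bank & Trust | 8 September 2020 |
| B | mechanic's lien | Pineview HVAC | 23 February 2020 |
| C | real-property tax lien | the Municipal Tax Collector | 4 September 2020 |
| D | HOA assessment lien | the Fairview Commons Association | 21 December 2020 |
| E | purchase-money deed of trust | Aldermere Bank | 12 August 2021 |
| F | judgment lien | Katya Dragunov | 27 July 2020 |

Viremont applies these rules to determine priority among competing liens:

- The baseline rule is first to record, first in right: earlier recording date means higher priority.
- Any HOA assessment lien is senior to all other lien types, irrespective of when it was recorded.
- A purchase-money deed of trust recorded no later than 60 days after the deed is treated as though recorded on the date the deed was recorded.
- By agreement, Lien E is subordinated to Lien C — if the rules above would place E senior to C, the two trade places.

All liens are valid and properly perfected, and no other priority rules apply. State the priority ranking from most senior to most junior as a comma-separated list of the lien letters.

D, B, F, C, A, E

Adjusting effective dates: E relates back to the deed date 21 June 2021.
D is an HOA assessment lien and takes priority over every other lien.
Ordering the rest by effective date: B (23 February 2020), F (27 July 2020), C (4 September 2020), A (8 September 2020), E (21 June 2021).
Since E is not senior to C, the subordination leaves the order unchanged.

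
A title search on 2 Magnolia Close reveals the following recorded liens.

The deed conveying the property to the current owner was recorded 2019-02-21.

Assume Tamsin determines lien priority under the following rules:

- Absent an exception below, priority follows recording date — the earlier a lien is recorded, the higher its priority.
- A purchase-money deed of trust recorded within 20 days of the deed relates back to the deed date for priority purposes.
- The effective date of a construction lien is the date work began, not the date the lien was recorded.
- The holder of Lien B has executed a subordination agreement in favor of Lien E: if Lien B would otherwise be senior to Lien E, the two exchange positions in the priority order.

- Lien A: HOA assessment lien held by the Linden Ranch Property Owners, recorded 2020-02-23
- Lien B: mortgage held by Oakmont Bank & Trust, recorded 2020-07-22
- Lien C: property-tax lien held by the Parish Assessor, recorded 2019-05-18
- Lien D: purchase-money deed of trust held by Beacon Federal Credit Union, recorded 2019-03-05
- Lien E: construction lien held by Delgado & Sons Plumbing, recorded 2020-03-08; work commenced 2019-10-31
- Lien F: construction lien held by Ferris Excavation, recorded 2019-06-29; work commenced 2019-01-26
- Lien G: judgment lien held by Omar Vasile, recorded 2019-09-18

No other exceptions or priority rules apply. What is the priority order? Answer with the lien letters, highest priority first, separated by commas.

F, D, C, G, E, A, B

Effective dates after the stated exceptions: D was recorded within the 20-day window, so its effective date is the deed date 2019-02-21; E's effective date is 2019-10-31, when work began; F's effective date is 2019-01-26, when work began.
Sorted by effective date: F (2019-01-26), D (2019-02-21), C (2019-05-18), G (2019-09-18), E (2019-10-31), A (2020-02-23), B (2020-07-22).
B is already junior to E, so the subordination agreement changes nothing.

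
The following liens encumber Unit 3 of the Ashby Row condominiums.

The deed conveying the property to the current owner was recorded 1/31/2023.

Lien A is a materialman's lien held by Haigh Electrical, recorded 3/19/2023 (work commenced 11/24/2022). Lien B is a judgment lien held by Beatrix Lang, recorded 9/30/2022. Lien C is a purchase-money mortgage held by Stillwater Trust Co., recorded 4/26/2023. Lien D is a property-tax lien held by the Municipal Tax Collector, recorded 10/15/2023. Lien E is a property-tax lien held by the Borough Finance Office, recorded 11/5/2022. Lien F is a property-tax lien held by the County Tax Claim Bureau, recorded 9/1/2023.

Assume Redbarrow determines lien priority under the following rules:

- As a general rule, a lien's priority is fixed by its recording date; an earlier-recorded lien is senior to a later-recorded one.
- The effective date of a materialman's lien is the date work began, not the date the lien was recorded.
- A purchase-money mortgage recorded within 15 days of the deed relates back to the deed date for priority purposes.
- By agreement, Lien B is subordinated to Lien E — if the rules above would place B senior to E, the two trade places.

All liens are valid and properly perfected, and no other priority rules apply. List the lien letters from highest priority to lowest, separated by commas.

E, B, A, C, F, D

Adjusting effective dates: A relates back to 11/24/2022 (work commenced); C missed the 15-day window (85 days after the deed), so its recording date stands.
Ordering by effective date: B (9/30/2022), E (11/5/2022), A (11/24/2022), C (4/26/2023), F (9/1/2023), D (10/15/2023).
The subordination applies — B was senior to E — so B and E swap.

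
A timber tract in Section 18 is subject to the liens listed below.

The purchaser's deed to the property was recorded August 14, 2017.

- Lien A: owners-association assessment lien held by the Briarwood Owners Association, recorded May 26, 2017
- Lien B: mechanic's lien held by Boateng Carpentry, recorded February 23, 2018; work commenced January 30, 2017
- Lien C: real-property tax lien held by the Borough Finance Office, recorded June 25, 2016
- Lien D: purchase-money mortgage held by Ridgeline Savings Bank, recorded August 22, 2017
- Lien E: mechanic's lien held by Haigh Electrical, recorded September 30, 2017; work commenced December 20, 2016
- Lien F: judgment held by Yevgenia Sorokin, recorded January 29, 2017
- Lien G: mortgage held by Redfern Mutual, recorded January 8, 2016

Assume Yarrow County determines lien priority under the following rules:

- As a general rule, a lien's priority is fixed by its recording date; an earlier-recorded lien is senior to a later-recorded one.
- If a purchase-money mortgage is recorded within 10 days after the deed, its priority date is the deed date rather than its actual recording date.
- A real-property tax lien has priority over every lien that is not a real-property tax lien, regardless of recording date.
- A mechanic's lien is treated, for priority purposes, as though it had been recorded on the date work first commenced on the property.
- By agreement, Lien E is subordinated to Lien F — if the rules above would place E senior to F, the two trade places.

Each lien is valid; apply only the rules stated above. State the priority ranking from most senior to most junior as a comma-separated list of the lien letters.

First, effective dates: B's effective date is January 30, 2017, when work began; D's effective date is the deed date, August 14, 2017; E's effective date is December 20, 2016, when work began.
C, as a real-property tax lien, has superpriority and ranks first.
Ordering the rest by effective date: G (January 8, 2016), E (December 20, 2016), F (January 29, 2017), B (January 30, 2017), A (May 26, 2017), D (August 14, 2017).
E is senior to F before the subordination, so the two trade places.

C, G, F, E, B, A, D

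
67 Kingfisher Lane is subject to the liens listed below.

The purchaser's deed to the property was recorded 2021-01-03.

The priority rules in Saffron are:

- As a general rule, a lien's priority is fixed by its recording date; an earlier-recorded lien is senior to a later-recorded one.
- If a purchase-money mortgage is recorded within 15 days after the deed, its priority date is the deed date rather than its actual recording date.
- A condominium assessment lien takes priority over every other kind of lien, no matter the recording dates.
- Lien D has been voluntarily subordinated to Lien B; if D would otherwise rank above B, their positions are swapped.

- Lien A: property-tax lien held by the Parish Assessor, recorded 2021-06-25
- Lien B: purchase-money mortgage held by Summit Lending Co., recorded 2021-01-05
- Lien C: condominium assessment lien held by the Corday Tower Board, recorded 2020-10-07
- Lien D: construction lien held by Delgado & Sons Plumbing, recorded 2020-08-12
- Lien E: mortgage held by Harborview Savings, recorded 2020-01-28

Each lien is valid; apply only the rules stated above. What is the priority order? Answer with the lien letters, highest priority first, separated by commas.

Effective dates after the stated exceptions: B was recorded within the 15-day window, so its effective date is the deed date 2021-01-03.
C is a condominium assessment lien and takes priority over every other lien.
Ordering the rest by effective date: E (2020-01-28), D (2020-08-12), B (2021-01-03), A (2021-06-25).
D would otherwise be senior to B, so under the subordination agreement D and B exchange positions.

C, E, B, D, A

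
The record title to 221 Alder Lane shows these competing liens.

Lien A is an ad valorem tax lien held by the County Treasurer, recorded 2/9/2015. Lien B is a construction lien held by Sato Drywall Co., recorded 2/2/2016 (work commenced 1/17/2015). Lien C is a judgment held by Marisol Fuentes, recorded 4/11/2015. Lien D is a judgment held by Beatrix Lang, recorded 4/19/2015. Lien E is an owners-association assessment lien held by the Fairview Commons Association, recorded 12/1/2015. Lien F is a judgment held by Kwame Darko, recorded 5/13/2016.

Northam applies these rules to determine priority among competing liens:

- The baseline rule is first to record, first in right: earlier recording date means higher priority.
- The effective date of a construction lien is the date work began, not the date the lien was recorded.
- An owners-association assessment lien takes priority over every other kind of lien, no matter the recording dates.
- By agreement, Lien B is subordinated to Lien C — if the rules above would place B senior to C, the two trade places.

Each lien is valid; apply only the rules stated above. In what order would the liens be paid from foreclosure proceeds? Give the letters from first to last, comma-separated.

Adjusting effective dates: B's effective date is 1/17/2015, when work began.
E is an owners-association assessment lien and takes priority over every other lien.
Remaining liens by effective date: B (1/17/2015), A (2/9/2015), C (4/11/2015), D (4/19/2015), F (5/13/2016).
The subordination applies — B was senior to C — so B and C swap.

E, C, A, B, D, F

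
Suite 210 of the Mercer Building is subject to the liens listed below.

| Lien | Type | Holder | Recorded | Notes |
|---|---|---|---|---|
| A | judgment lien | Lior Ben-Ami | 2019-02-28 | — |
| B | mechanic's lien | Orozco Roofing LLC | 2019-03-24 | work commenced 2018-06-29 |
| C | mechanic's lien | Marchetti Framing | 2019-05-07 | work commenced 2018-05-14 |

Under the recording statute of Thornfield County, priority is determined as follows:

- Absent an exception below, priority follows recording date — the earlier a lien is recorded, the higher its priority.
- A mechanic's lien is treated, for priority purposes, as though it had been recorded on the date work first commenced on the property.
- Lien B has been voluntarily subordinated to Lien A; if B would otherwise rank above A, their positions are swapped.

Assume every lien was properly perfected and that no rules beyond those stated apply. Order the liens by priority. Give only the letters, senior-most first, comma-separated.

C, A, B

Effective dates: B's effective date is 2018-06-29, when work began; C's effective date is 2018-05-14, when work began.
Ordering by effective date: C (2018-05-14), B (2018-06-29), A (2019-02-28).
B is senior to A before the subordination, so the two trade places.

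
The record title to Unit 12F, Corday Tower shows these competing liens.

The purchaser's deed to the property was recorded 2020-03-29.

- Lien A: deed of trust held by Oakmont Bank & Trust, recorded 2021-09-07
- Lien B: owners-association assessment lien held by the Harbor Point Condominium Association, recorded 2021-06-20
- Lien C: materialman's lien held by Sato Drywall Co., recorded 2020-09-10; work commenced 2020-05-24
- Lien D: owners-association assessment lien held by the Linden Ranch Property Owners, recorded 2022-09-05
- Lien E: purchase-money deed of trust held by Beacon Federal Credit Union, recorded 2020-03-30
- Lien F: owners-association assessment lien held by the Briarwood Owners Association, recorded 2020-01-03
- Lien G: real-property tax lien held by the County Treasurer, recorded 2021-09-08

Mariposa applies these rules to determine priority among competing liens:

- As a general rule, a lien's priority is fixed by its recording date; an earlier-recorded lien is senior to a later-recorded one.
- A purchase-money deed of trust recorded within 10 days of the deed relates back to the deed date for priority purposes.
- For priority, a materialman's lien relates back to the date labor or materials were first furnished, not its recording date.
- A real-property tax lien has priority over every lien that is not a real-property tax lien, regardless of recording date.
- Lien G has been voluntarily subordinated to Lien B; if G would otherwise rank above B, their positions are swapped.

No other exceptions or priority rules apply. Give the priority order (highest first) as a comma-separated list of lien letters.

First, effective dates: C is treated as recorded 2020-05-24, the work-commencement date; E was recorded within the 10-day window, so its effective date is the deed date 2020-03-29.
G, as a real-property tax lien, has superpriority and ranks first.
Among the remaining liens, by effective date: F (2020-01-03), E (2020-03-29), C (2020-05-24), B (2021-06-20), A (2021-09-07), D (2022-09-05).
G is senior to B before the subordination, so the two trade places.

B, F, E, C, G, A, D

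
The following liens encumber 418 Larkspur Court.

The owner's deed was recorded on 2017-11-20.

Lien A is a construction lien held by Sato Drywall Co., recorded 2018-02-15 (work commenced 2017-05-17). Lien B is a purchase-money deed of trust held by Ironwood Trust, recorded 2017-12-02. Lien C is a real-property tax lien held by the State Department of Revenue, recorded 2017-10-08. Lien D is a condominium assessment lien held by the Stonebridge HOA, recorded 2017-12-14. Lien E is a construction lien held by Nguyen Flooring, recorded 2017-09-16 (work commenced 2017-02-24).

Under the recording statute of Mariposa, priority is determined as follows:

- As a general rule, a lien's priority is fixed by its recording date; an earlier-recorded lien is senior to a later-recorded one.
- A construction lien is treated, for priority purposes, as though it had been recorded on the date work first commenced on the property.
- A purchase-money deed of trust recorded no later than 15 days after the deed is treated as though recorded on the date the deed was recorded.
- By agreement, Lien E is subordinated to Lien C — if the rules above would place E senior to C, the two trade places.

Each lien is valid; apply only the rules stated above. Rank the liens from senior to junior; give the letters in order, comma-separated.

C, A, E, B, D

Effective dates after the stated exceptions: A's effective date is 2017-05-17, when work began; B was recorded within the 15-day window, so its effective date is the deed date 2017-11-20; E relates back to 2017-02-24 (work commenced).
Sorted by effective date: E (2017-02-24), A (2017-05-17), C (2017-10-08), B (2017-11-20), D (2017-12-14).
The subordination applies — E was senior to C — so E and C swap.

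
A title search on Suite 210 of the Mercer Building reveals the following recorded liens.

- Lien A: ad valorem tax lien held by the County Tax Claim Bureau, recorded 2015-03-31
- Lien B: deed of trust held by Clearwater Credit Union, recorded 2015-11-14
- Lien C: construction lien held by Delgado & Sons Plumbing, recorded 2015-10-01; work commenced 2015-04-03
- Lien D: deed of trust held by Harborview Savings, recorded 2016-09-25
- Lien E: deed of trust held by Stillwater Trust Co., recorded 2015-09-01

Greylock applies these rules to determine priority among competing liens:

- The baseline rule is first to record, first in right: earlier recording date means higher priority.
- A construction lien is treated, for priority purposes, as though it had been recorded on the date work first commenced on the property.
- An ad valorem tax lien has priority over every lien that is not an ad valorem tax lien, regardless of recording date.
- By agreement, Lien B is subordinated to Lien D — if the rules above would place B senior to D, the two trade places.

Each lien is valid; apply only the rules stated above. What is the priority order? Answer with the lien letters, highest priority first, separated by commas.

A, C, E, D, B

Effective dates after the stated exceptions: C's effective date is 2015-04-03, when work began.
As an ad valorem tax lien, A is senior to every other lien.
The other liens, earliest effective date first: C (2015-04-03), E (2015-09-01), B (2015-11-14), D (2016-09-25).
B would otherwise be senior to D, so under the subordination agreement B and D exchange positions.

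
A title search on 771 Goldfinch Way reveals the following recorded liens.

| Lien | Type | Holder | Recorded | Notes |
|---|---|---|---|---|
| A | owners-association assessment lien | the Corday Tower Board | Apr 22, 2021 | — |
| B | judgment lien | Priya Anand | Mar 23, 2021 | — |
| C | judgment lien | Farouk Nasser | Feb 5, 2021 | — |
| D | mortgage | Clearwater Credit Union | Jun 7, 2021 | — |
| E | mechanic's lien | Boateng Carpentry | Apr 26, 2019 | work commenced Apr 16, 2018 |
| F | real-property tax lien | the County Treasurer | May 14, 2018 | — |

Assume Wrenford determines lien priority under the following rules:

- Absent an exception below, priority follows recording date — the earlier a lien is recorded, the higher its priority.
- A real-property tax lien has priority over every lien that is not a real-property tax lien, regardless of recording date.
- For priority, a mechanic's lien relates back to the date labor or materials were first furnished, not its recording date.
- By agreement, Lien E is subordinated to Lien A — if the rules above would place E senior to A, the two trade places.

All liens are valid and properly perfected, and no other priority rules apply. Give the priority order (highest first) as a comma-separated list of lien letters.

F, A, C, B, E, D

Adjusting effective dates: E relates back to Apr 16, 2018 (work commenced).
F is a real-property tax lien, so it outranks all other liens regardless of date.
Remaining liens by effective date: E (Apr 16, 2018), C (Feb 5, 2021), B (Mar 23, 2021), A (Apr 22, 2021), D (Jun 7, 2021).
E would otherwise be senior to A, so under the subordination agreement E and A exchange positions.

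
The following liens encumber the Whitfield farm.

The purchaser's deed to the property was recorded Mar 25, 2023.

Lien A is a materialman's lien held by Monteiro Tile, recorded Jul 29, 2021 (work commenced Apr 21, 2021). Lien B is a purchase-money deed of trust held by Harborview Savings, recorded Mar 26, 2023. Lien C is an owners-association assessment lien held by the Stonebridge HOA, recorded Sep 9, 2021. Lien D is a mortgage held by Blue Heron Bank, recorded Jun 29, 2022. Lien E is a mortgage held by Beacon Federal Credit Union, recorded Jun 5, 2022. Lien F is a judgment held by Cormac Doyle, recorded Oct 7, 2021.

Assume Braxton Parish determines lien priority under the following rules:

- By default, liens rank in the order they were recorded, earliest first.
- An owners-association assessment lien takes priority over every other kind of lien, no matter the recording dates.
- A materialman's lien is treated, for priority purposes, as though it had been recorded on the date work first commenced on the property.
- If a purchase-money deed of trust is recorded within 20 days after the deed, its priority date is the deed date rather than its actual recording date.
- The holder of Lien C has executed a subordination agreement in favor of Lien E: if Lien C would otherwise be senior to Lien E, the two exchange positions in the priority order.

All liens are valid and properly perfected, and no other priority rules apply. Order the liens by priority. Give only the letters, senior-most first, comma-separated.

E, A, F, C, D, B

Adjusting effective dates: A is treated as recorded Apr 21, 2021, the work-commencement date; B's effective date is the deed date, Mar 25, 2023.
C is an owners-association assessment lien, so it outranks all other liens regardless of date.
The other liens, earliest effective date first: A (Apr 21, 2021), F (Oct 7, 2021), E (Jun 5, 2022), D (Jun 29, 2022), B (Mar 25, 2023).
C would otherwise be senior to E, so under the subordination agreement C and E exchange positions.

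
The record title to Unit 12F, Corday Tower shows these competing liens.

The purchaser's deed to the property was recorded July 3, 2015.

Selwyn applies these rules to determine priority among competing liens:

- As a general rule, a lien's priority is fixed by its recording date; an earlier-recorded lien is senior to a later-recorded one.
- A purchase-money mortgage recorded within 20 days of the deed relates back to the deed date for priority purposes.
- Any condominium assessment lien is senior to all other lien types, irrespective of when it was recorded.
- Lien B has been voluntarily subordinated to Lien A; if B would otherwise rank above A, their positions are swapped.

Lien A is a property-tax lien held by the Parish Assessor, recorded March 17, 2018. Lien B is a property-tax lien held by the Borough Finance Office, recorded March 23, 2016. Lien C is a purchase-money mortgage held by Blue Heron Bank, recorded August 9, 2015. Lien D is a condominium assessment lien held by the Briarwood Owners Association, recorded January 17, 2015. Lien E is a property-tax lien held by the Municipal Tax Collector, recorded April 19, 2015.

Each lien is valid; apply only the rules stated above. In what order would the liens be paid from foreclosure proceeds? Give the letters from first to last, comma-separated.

Effective dates: C was recorded 37 days after the deed, outside the 20-day window, so it keeps its recording date.
As a condominium assessment lien, D is senior to every other lien.
Among the remaining liens, by effective date: E (April 19, 2015), C (August 9, 2015), B (March 23, 2016), A (March 17, 2018).
B is senior to A before the subordination, so the two trade places.

D, E, C, A, B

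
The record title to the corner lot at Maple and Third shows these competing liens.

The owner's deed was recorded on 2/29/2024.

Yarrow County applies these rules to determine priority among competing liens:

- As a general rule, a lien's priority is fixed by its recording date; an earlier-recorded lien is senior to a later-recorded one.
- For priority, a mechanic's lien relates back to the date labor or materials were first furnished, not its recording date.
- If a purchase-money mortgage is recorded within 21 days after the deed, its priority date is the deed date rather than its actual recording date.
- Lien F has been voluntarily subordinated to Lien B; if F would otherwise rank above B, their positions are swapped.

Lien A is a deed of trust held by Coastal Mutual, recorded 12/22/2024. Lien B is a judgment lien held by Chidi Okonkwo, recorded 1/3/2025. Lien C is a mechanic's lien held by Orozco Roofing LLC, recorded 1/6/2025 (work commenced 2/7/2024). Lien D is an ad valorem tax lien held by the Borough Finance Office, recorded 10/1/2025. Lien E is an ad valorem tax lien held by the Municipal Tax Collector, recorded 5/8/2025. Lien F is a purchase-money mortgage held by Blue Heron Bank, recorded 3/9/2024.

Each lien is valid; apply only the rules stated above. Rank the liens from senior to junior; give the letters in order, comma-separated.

Adjusting effective dates: C's effective date is 2/7/2024, when work began; F's effective date is the deed date, 2/29/2024.
Sorted by effective date: C (2/7/2024), F (2/29/2024), A (12/22/2024), B (1/3/2025), E (5/8/2025), D (10/1/2025).
F is senior to B before the subordination, so the two trade places.

C, B, A, F, E, D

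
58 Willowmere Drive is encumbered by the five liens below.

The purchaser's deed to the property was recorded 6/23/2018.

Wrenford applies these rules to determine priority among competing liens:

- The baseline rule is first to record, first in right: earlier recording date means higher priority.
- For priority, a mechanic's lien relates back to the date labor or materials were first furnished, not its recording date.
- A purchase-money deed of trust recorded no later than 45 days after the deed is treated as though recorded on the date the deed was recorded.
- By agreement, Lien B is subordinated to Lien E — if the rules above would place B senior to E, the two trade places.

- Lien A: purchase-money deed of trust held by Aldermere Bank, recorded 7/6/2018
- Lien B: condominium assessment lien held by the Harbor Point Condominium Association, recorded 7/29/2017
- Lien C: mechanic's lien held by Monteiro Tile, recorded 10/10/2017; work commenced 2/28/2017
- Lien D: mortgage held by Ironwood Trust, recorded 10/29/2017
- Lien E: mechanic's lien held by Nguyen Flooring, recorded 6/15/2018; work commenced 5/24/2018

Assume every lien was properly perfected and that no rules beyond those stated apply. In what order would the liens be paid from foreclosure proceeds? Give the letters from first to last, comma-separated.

C, E, D, B, A

First, effective dates: A relates back to the deed date 6/23/2018; C is treated as recorded 2/28/2017, the work-commencement date; E is treated as recorded 5/24/2018, the work-commencement date.
Sorted by effective date: C (2/28/2017), B (7/29/2017), D (10/29/2017), E (5/24/2018), A (6/23/2018).
Because B would otherwise rank above E, the subordination swaps them.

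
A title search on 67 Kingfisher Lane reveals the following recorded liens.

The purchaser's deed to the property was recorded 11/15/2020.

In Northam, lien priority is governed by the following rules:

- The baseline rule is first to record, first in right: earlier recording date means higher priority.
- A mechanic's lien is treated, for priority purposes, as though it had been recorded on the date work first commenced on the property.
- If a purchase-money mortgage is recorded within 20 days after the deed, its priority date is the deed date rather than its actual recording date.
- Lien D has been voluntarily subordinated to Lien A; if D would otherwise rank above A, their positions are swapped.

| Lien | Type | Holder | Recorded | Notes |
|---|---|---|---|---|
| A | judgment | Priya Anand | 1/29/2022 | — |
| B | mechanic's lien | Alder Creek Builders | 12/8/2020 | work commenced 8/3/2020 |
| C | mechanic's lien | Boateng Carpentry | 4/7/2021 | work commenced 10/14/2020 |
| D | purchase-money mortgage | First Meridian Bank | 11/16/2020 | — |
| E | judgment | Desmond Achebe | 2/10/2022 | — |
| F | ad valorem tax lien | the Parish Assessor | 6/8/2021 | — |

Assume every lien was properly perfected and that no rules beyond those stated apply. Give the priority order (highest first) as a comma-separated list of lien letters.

B, C, A, F, D, E

Adjusting effective dates: B is treated as recorded 8/3/2020, the work-commencement date; C relates back to 10/14/2020 (work commenced); D relates back to the deed date 11/15/2020.
By effective date: B (8/3/2020), C (10/14/2020), D (11/15/2020), F (6/8/2021), A (1/29/2022), E (2/10/2022).
Because D would otherwise rank above A, the subordination swaps them.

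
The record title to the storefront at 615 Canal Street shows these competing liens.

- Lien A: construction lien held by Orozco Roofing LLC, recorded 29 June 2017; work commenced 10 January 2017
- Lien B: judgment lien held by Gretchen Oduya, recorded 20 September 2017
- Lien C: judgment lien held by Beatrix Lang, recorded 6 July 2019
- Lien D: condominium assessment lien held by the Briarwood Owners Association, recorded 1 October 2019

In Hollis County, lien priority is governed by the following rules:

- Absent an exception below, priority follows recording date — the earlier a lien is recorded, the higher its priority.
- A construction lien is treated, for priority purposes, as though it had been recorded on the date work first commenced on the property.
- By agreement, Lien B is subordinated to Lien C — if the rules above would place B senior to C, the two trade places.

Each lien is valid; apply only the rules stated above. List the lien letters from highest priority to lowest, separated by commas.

Adjusting effective dates: A's effective date is 10 January 2017, when work began.
Ordering by effective date: A (10 January 2017), B (20 September 2017), C (6 July 2019), D (1 October 2019).
The subordination applies — B was senior to C — so B and C swap.

A, C, B, D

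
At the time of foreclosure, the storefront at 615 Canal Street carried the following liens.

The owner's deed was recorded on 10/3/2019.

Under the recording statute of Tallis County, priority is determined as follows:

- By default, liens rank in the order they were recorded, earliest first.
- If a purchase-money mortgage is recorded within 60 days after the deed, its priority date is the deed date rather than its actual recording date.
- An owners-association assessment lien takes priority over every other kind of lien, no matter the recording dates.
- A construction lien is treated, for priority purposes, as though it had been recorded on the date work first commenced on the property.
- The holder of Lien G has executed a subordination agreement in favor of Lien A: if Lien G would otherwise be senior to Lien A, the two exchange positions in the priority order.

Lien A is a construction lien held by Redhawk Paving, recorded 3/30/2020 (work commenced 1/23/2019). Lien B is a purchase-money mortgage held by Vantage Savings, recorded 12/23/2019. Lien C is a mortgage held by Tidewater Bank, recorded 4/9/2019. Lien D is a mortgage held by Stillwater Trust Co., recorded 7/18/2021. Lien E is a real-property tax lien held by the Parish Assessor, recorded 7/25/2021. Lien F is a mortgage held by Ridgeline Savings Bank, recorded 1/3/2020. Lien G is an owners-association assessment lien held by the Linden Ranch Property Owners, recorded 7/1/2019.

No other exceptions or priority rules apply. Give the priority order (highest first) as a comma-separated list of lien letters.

A, G, C, B, F, D, E

First, effective dates: A is treated as recorded 1/23/2019, the work-commencement date; B missed the 60-day window (81 days after the deed), so its recording date stands.
G is an owners-association assessment lien, so it outranks all other liens regardless of date.
Ordering the rest by effective date: A (1/23/2019), C (4/9/2019), B (12/23/2019), F (1/3/2020), D (7/18/2021), E (7/25/2021).
G would otherwise be senior to A, so under the subordination agreement G and A exchange positions.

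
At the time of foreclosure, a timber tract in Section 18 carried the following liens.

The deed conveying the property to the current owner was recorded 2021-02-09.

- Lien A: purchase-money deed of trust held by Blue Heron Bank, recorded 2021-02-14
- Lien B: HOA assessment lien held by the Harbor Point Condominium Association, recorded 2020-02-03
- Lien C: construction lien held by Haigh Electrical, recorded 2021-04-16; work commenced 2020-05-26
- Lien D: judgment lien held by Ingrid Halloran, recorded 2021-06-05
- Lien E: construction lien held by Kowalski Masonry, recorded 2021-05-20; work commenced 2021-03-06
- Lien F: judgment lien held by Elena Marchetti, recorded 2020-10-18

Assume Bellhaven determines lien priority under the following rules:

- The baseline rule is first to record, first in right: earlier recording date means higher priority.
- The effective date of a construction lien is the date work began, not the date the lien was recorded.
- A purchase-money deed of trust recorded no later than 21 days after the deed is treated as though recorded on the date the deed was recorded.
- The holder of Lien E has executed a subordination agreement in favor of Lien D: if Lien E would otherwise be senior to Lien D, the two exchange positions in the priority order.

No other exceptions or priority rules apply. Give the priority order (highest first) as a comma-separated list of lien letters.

B, C, F, A, D, E

First, effective dates: A was recorded within the 21-day window, so its effective date is the deed date 2021-02-09; C relates back to 2020-05-26 (work commenced); E is treated as recorded 2021-03-06, the work-commencement date.
By effective date, earliest first: B (2020-02-03), C (2020-05-26), F (2020-10-18), A (2021-02-09), E (2021-03-06), D (2021-06-05).
E would otherwise be senior to D, so under the subordination agreement E and D exchange positions.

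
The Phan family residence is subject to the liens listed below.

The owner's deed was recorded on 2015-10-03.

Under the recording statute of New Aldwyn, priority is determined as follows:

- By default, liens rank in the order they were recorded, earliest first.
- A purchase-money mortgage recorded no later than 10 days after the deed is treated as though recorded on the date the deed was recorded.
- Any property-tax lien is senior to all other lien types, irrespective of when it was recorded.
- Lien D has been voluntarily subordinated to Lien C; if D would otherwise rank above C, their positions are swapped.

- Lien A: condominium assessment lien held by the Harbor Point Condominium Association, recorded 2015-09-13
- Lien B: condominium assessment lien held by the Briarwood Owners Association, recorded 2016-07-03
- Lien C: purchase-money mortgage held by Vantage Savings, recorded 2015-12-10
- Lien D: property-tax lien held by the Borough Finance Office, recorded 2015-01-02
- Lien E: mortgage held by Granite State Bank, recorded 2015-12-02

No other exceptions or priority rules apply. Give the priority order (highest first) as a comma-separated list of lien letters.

First, effective dates: C was recorded 68 days after the deed, outside the 10-day window, so it keeps its recording date.
D is a property-tax lien, so it outranks all other liens regardless of date.
Ordering the rest by effective date: A (2015-09-13), E (2015-12-02), C (2015-12-10), B (2016-07-03).
Because D would otherwise rank above C, the subordination swaps them.

C, A, E, D, B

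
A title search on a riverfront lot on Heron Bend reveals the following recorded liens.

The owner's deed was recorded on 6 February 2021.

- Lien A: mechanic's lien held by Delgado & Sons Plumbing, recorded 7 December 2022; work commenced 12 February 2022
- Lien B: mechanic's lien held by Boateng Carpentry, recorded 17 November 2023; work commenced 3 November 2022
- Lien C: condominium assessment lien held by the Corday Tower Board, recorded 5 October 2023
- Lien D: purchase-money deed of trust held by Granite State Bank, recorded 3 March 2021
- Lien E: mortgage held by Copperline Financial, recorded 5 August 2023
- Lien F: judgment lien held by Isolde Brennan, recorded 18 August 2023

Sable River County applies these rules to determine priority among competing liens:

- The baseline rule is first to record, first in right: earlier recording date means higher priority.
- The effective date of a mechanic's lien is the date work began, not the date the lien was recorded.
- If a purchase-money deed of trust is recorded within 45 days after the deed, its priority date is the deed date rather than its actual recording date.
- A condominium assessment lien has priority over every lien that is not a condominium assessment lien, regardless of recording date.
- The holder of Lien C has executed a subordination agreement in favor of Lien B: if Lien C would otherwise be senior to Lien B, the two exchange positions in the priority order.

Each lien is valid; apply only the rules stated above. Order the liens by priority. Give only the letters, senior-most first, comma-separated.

Adjusting effective dates: A's effective date is 12 February 2022, when work began; B's effective date is 3 November 2022, when work began; D relates back to the deed date 6 February 2021.
C is a condominium assessment lien and takes priority over every other lien.
Ordering the rest by effective date: D (6 February 2021), A (12 February 2022), B (3 November 2022), E (5 August 2023), F (18 August 2023).
C would otherwise be senior to B, so under the subordination agreement C and B exchange positions.

B, D, A, C, E, F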